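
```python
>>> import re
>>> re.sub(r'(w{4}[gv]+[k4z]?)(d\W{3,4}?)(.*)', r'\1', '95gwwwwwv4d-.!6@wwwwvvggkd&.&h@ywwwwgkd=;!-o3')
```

'95gwwwwwv4'

The pattern matches exactly 4 of a literal 'w', then one or more of one of [gv], then optionally one of [k4z] (captured); then a literal 'd', then 3 to 4 of a non-word character (lazy) (captured); then zero or more of any character (captured).
Matches: at [4:45] → 'wwwwv4d-.!6@wwwwvvggkd&.&h@ywwwwgkd=;!-o3'.
`\1` in the replacement pulls in group 1's text for each match.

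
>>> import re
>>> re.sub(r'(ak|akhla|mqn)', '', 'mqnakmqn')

Every occurrence is swapped for ''.

''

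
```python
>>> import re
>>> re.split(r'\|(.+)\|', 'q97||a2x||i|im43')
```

['q97', '|a2x||i', 'im43']

Matches to split on: at [3:12] → '||a2x||i|'.
`re.split` interleaves the captured-group text with the surrounding fragments.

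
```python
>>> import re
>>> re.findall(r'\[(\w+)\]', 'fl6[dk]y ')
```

Because there's exactly one group, `findall` drops the full match and keeps group 1 from the one hit.

['dk']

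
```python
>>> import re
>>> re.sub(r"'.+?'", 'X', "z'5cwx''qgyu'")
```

'zXX'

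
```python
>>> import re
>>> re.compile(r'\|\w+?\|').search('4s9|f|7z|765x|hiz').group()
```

`search` walks the string left to right and returns the first match it finds.
The match spans [3:6] → '|f|'.

'|f|'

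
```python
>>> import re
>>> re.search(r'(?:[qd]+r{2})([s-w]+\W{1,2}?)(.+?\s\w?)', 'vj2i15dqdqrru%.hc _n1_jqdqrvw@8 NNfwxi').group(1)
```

'u%'

Pattern: one or more of one of [qd], then exactly 2 of the literal 'r' (non-capturing group); then one or more of a character in [s-w], then 1 to 2 of a non-word character (lazy) (captured); then one or more of any character (lazy), then whitespace, then optionally a word character (captured).
A `+?`/`*?`/`{m,n}?` starts at its minimum and grows only as far as needed for what follows to match.
`search` walks the string left to right and returns the first match it finds.
The match spans [6:19] → 'dqdqrru%.hc _'.
Captured: group 1 = 'u%', group 2 = '.hc _'.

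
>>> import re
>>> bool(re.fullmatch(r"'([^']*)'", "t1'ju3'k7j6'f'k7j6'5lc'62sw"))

`re.fullmatch` is like wrapping the pattern in `^…$` (in single-line mode).
Here the string isn't matched end-to-end, so the call returns None, and `bool(None)` is False.

False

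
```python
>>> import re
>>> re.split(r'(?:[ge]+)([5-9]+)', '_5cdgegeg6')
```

Pattern: one or more of one of [ge] (non-capturing group); then one or more of a character in [5-9] (captured).
Matches to split on: at [4:10] → 'gegeg6'.
With a capturing group present, the delimiter's captured portion is kept in the result list.

['_5cd', '6', '']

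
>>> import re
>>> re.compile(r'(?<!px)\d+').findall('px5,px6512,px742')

['512', '42']

The negative lookahead/lookbehind blocks any match where the forbidden context is present.
With no groups in the pattern, `findall` gives back each whole match — 2 here.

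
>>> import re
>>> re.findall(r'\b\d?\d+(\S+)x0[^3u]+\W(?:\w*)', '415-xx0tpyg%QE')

['-x']

The pattern matches a word boundary (`\b`, zero-width); then optionally a digit, then one or more of a digit; then one or more of a non-whitespace character (captured); then the literal 'x0', then one or more of any character except [3u], then a non-word character; then zero or more of a word character (non-capturing group).
One capturing group, so `findall` returns just the captured substring from the one match — 1 in all.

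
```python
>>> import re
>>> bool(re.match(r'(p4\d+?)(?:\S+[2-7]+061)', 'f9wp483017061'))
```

False

Pattern: the literal 'p4', then one or more of a digit (lazy) (captured); then one or more of a non-whitespace character, then one or more of a character in [2-7], then the literal '061' (non-capturing group).
`re.match` only tries the pattern at the start of the string.
Here position 0 doesn't satisfy it, so the call returns None, and `bool(None)` is False.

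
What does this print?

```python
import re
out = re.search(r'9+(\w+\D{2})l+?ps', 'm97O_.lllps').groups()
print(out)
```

The pattern matches one or more of a literal '9'; then one or more of a word character, then exactly 2 of a non-digit (captured); then one or more of the literal 'l' (lazy), then the literal 'ps'.
`search` walks the string left to right and returns the first match it finds.
The match spans [1:11] → '97O_.lllps'.
Captured: group 1 = '7O_.l'.

('7O_.l',)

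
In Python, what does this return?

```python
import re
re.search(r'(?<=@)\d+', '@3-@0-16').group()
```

The `(?=…)`/`(?<=…)` assertion just peeks at neighbouring text; it doesn't advance the match position.
The match spans [1:2] → '3'.

'3'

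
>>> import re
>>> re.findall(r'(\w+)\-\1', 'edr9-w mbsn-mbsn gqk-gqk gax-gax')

['mbsn', 'gqk', 'gax']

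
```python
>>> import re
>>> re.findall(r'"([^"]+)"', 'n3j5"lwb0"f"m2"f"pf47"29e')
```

['lwb0', 'm2', 'pf47']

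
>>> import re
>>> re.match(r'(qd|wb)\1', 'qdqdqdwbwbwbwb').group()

`re.match` won't scan ahead — the pattern has to work from the very first character.
The match spans [0:4] → 'qdqd'.

'qdqd'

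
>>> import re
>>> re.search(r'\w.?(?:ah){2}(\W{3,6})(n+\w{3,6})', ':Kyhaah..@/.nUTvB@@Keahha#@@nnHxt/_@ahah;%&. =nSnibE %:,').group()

'_@ahah;%&. =nSnibE'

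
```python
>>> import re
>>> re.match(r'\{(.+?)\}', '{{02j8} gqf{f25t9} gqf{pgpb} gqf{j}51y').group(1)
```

'{02j8'

The match spans [0:7] → '{{02j8}'.
Captured: group 1 = '{02j8'.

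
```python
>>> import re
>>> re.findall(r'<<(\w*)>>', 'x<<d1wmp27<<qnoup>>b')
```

Matches: at [10:19] match '<<qnoup>>', group 1 = 'qnoup'.
Because there's exactly one group, `findall` drops the full match and keeps group 1 from the one hit.

['qnoup']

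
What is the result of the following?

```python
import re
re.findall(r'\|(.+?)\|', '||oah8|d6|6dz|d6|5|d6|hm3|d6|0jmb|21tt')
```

A non-greedy quantifier consumes as few characters as it can — just enough that the remainder of the pattern still matches from where it stops; whatever follows it matches normally.
Walking the string: at [0:7] match '||oah8|', group 1 = '|oah8'; at [9:14] match '|6dz|', group 1 = '6dz'; at [16:19] match '|5|', group 1 = '5'; at [21:26] match '|hm3|', group 1 = 'hm3'; at [28:34] match '|0jmb|', group 1 = '0jmb'.
Because there's exactly one group, `findall` drops the full match and keeps group 1 from each hit.

['|oah8', '6dz', '5', 'hm3', '0jmb']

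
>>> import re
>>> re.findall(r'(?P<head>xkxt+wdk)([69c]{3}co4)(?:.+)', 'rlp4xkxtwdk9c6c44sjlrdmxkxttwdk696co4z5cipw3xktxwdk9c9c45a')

[('xkxttwdk', '696co4')]

The pattern matches the literal 'xkx', then one or more of the literal 't', then the literal 'wdk' (captured as 'head'); then exactly 3 of one of [69c], then the literal 'co4' (captured); then one or more of any character (non-capturing group).
Scanning left to right: at [23:58] match 'xkxttwdk696co4z5cipw3xktxwdk9c9c45a', groups = ('xkxttwdk', '696co4').
Multiple groups make `findall` return tuples — one 2-tuple for the one match.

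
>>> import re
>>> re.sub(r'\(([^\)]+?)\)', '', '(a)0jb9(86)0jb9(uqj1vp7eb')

'0jb90jb9(uqj1vp7eb'

Each match is replaced by ''.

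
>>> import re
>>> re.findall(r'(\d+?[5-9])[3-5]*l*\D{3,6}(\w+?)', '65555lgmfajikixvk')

The pattern matches one or more of a digit (lazy), then a character in [5-9] (captured); then zero or more of a character in [3-5], then zero or more of the literal 'l', then 3 to 6 of a non-digit; then one or more of a word character (lazy) (captured).
A non-greedy quantifier consumes as few characters as it can — just enough that the remainder of the pattern still matches from where it stops; whatever follows it matches normally.
Scanning left to right: at [0:13] match '65555lgmfajik', groups = ('65', 'k').
2 groups means the one result is a tuple of 2 captured strings — 1 here.

[('65', 'k')]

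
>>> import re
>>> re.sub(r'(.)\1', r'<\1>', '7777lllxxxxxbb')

'<7><7><l>l<x><x>x<b>'

A backreference is literal: `\1` must see the identical characters the first group matched.
The replacement refers to a captured group, so each match is rewritten using its own captured text.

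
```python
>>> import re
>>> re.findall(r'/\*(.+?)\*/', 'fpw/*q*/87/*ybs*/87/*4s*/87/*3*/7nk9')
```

Because the quantifier is non-greedy, it stops expanding at the earliest point where the rest of the pattern can succeed.
`findall` collects group 1 from each match (4 total).

['q', 'ybs', '4s', '3']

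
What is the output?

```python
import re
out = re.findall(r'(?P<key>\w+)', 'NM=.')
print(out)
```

['NM']

This matches one or more of a word character (captured as 'key').
Matches: at [0:2] match 'NM', group 1 = 'NM'.
`findall` collects group 1 from the one match (1 total).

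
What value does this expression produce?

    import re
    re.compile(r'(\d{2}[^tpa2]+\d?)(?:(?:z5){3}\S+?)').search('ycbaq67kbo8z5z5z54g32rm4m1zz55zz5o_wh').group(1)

The pattern matches exactly 2 of a digit, then one or more of any character except [tpa2], then optionally a digit (captured); then the literal 'z5' repeated 3 times, then one or more of a non-whitespace character (lazy) (non-capturing group).
A `+?`/`*?`/`{m,n}?` starts at its minimum and grows only as far as needed for what follows to match.
`re.search` scans for the first position where the pattern succeeds.
The match spans [5:18] → '67kbo8z5z5z54'.
Captured: group 1 = '67kbo8'.

'67kbo8'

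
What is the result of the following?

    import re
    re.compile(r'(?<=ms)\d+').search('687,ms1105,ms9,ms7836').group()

Lookahead/lookbehind check context without consuming it, so the matched span excludes the asserted characters.
The match spans [6:10] → '1105'.

'1105'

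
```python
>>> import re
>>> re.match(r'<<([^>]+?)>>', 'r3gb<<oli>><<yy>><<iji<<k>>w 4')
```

None

`re.match` won't scan ahead — the pattern has to work from the very first character.
Here the pattern fails at index 0, so the call returns None.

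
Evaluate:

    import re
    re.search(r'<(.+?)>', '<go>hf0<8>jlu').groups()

A `+?`/`*?`/`{m,n}?` starts at its minimum and grows only as far as needed for what follows to match.
`re.search` scans for the first position where the pattern succeeds.
The match spans [0:4] → '<go>'.
Captured: group 1 = 'go'.

('go',)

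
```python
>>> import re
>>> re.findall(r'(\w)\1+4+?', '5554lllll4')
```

`\1` is not a pattern — it's the concrete string captured by group 1, re-applied verbatim.
Scanning left to right: at [0:4] match '5554', group 1 = '5'; at [4:10] match 'lllll4', group 1 = 'l'.
One capturing group, so `findall` returns just the captured substring from each match — 2 in all.

['5', 'l']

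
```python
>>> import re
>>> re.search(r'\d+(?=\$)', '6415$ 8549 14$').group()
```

The `(?=…)`/`(?<=…)` assertion just peeks at neighbouring text; it doesn't advance the match position.
`search` walks the string left to right and returns the first match it finds.
The match spans [0:4] → '6415'.

'6415'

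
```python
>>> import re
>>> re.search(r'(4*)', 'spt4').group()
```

This matches zero or more of a literal '4' (captured).
`search` walks the string left to right and returns the first match it finds.
The match spans [0:0] → ''.
Captured: group 1 = ''.

''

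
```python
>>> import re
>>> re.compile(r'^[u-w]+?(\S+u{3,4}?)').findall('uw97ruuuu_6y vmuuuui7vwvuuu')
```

A `+?`/`*?`/`{m,n}?` starts at its minimum and grows only as far as needed for what follows to match.
With a single group, `findall` returns only what that group captured — 1 item.

['w97ruuuu']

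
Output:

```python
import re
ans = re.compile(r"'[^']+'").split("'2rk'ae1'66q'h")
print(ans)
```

['', 'ae1', 'h']

Matches to split on: at [0:5] → "'2rk'"; at [8:13] → "'66q'".
Each match becomes a cut point; 3 segments remain.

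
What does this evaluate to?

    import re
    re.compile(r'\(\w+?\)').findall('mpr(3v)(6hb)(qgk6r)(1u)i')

['(3v)', '(6hb)', '(qgk6r)', '(1u)']

Matches: at [3:7] → '(3v)'; at [7:12] → '(6hb)'; at [12:19] → '(qgk6r)'; at [19:23] → '(1u)'.
No capturing groups, so `findall` returns the 4 full match strings.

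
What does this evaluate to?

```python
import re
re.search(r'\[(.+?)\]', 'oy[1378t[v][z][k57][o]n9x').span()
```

(2, 11)

Lazy quantifiers expand one character at a time until the remainder of the pattern can match.
`search` walks the string left to right and returns the first match it finds.
The match spans [2:11] → '[1378t[v]'.
Captured: group 1 = '1378t[v'.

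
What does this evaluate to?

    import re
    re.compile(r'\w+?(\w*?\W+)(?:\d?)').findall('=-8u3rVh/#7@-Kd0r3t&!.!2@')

This matches one or more of a word character (lazy); then zero or more of a word character (lazy), then one or more of a non-word character (captured); then optionally a digit (non-capturing group).
Scanning left to right: at [2:11] match '8u3rVh/#7', group 1 = 'u3rVh/#'; at [13:24] match 'Kd0r3t&!.!2', group 1 = 'd0r3t&!.!'.
With a single group, `findall` returns only what that group captured — 2 items.

['u3rVh/#', 'd0r3t&!.!']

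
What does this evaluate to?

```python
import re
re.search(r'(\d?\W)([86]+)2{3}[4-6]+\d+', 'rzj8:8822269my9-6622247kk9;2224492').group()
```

The match spans [3:12] → '8:8822269'.

'8:8822269'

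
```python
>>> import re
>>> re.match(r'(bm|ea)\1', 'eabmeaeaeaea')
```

`re.match` won't scan ahead — the pattern has to work from the very first character.
Here the string doesn't start with a match, so the call returns None.

None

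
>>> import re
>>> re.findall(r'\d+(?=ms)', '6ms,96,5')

['6']

The positive lookaround only admits positions where the adjacent text matches; those characters stay outside the span.
`findall` yields the raw match text (1 of them) because the pattern has no groups.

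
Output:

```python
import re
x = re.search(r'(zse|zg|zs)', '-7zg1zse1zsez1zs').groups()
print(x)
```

('zg',)

The match spans [2:4] → 'zg'.
Captured: group 1 = 'zg'.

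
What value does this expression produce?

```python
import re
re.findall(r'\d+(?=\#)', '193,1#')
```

The lookaround is zero-width — it requires the adjacent text to match without consuming it, so the asserted text isn't part of the match.
With no groups in the pattern, `findall` gives back each whole match — 1 here.

['1']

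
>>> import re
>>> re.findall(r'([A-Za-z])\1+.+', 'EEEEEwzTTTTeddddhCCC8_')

After group 1 captures some text, `\1` only succeeds where that same text appears again.
Matches: at [0:22] match 'EEEEEwzTTTTeddddhCCC8_', group 1 = 'E'.
One capturing group, so `findall` returns just the captured substring from the one match — 1 in all.

['E']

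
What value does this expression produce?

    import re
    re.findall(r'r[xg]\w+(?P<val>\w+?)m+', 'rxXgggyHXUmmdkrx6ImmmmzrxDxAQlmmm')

['m']

This matches a literal 'r', then one of [xg]; then one or more of a word character; then one or more of a word character (lazy) (captured as 'val'); then one or more of a literal 'm'.
Scanning left to right: at [0:33] match 'rxXgggyHXUmmdkrx6ImmmmzrxDxAQlmmm', group 1 = 'm'.
With a single group, `findall` returns only what that group captured — 1 item.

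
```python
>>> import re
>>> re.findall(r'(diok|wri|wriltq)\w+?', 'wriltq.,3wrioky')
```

Scanning left to right: at [0:4] match 'wril', group 1 = 'wri'; at [9:13] match 'wrio', group 1 = 'wri'.
Because there's exactly one group, `findall` drops the full match and keeps group 1 from each hit.

['wri', 'wri']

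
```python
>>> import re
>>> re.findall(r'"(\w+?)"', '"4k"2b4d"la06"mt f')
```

['4k', 'la06']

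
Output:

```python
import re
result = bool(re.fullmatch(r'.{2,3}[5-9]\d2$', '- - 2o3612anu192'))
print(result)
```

False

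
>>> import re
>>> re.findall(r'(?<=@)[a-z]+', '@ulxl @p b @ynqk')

Lookahead/lookbehind check context without consuming it, so the matched span excludes the asserted characters.
Scanning left to right: at [1:5] → 'ulxl'; at [7:8] → 'p'; at [12:16] → 'ynqk'.
Since nothing is captured, `findall` lists the 3 matched substrings directly.

['ulxl', 'p', 'ynqk']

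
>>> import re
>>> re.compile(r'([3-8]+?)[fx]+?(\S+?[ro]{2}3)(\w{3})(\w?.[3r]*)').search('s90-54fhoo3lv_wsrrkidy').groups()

The match spans [4:18] → '54fhoo3lv_wsrr'.
Captured: group 1 = '54', group 2 = 'hoo3', group 3 = 'lv_', group 4 = 'wsrr'.

('54', 'hoo3', 'lv_', 'wsrr')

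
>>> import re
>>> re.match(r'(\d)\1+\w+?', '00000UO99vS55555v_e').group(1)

`\1` is not a pattern — it's the concrete string captured by group 1, re-applied verbatim.
`re.match` only tries the pattern at the start of the string.
The match spans [0:6] → '00000U'.
Captured: group 1 = '0'.

'0'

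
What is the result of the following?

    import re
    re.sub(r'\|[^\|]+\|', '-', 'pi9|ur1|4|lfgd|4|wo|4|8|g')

'pi9-4-4-4-g'

Matches: at [3:8] → '|ur1|'; at [9:15] → '|lfgd|'; at [16:20] → '|wo|'; at [21:24] → '|8|'.
Every occurrence is swapped for '-'.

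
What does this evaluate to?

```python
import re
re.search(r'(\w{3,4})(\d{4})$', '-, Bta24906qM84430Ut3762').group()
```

'30Ut3762'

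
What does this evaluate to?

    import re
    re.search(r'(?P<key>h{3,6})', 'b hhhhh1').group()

This matches 3 to 6 of a literal 'h' (captured as 'key').
`re.search` tries every starting position until one works.
The match spans [2:7] → 'hhhhh'.
Captured: group 1 = 'hhhhh'.

'hhhhh'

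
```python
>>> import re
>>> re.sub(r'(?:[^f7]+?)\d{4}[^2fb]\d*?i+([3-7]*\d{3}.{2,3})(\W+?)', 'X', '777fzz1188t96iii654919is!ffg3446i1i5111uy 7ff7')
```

Pattern: one or more of any character except [f7] (lazy) (non-capturing group); then exactly 4 of a digit, then any character except [2fb], then zero or more of a digit (lazy); then one or more of a literal 'i'; then zero or more of a character in [3-7], then exactly 3 of a digit, then 2 to 3 of any character (captured); then one or more of a non-word character (lazy) (captured).
Every occurrence is swapped for 'X'.

'777fXffX7ff7'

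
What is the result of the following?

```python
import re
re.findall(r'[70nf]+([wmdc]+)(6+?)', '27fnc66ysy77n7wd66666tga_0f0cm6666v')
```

This matches one or more of one of [70nf]; then one or more of one of [wmdc] (captured); then one or more of a literal '6' (lazy) (captured).
A `+?`/`*?`/`{m,n}?` starts at its minimum and grows only as far as needed for what follows to match.
Scanning left to right: at [1:6] match '7fnc6', groups = ('c', '6'); at [10:17] match '77n7wd6', groups = ('wd', '6'); at [25:31] match '0f0cm6', groups = ('cm', '6').
Multiple groups make `findall` return tuples — one 2-tuple for each match.

[('c', '6'), ('wd', '6'), ('cm', '6')]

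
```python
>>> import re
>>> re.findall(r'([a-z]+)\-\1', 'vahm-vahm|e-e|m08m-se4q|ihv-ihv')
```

['vahm', 'e', 'ihv']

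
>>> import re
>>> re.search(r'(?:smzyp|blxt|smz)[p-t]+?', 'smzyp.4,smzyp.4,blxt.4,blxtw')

Here nothing in the string fits, so the call returns None.

None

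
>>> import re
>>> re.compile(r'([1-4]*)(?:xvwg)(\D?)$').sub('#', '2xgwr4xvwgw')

This matches zero or more of a character in [1-4] (captured); then the literal 'xvw', then the literal 'g' (non-capturing group); then optionally a non-digit (captured); then anchored at the end.
Matches: at [5:11] → '4xvwgw'.
`sub` substitutes '#' at each match site.

'2xgwr#'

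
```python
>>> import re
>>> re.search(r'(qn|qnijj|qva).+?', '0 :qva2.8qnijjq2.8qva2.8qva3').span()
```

(3, 7)

The match spans [3:7] → 'qva2'.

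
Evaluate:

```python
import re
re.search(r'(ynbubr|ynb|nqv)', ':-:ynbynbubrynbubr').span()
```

The match spans [3:6] → 'ynb'.

(3, 6)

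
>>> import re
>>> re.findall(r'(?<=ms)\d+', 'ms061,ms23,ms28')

['061', '23', '28']

Because the assertion is zero-width, the text it checks is not consumed and won't appear in the result.
Scanning left to right: at [2:5] → '061'; at [8:10] → '23'; at [13:15] → '28'.
`findall` yields the raw match text (3 of them) because the pattern has no groups.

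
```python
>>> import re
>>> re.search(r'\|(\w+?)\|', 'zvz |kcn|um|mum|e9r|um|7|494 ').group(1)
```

The match spans [4:9] → '|kcn|'.
Captured: group 1 = 'kcn'.

'kcn'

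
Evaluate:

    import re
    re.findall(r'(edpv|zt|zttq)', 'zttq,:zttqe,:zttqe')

Alternation isn't longest-match — the leftmost alternative that fits at this position is chosen.
One capturing group, so `findall` returns just the captured substring from each match — 3 in all.

['zt', 'zt', 'zt']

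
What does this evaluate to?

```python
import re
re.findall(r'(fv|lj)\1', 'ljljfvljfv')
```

['lj']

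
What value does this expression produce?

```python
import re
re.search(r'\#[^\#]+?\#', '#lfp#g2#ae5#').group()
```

'#lfp#'

The match spans [0:5] → '#lfp#'.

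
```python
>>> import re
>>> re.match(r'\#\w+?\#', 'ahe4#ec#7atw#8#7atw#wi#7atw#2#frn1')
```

None

`re.match` won't scan ahead — the pattern has to work from the very first character.
Here the pattern fails at index 0, so the call returns None.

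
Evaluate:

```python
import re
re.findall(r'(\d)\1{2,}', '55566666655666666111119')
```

`\1` has to match the exact text group 1 already captured.
Walking the string: at [0:3] match '555', group 1 = '5'; at [3:9] match '666666', group 1 = '6'; at [11:17] match '666666', group 1 = '6'; at [17:22] match '11111', group 1 = '1'.
Because there's exactly one group, `findall` drops the full match and keeps group 1 from each hit.

['5', '6', '6', '1']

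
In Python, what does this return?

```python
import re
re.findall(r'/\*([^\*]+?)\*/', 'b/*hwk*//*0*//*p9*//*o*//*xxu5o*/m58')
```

['hwk', '0', 'p9', 'o', 'xxu5o']

Because there's exactly one group, `findall` drops the full match and keeps group 1 from each hit.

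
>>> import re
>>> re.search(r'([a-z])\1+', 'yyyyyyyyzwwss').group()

'yyyyyyyy'

The backreference `\1` re-matches whatever the first group consumed, character for character.
Unlike `match`, `search` isn't anchored — it looks for the pattern anywhere in the string.
The match spans [0:8] → 'yyyyyyyy'.
Captured: group 1 = 'y'.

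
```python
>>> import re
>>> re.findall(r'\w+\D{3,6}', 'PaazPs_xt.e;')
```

['PaazPs_xt.e;']

This matches one or more of a word character; then 3 to 6 of a non-digit.
Scanning left to right: at [0:12] → 'PaazPs_xt.e;'.
With no groups in the pattern, `findall` gives back each whole match — 1 here.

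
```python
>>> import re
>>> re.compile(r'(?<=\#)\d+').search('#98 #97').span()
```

(1, 3)

The `(?=…)`/`(?<=…)` assertion just peeks at neighbouring text; it doesn't advance the match position.
The match spans [1:3] → '98'.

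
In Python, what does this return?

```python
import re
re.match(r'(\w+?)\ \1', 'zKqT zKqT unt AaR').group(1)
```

The match spans [0:9] → 'zKqT zKqT'.
Captured: group 1 = 'zKqT'.

'zKqT'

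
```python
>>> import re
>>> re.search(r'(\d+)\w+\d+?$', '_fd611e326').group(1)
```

'611'

The match spans [3:10] → '611e326'.
Captured: group 1 = '611'.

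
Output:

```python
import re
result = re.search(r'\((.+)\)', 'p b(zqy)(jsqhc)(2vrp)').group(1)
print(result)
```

zqy)(jsqhc)(2vrp

`re.search` tries every starting position until one works.
The match spans [3:21] → '(zqy)(jsqhc)(2vrp)'.
Captured: group 1 = 'zqy)(jsqhc)(2vrp'.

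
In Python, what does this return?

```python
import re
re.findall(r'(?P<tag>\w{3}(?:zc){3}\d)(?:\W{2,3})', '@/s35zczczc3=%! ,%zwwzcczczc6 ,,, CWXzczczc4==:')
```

This matches exactly 3 of a word character, then the literal 'zc' repeated 3 times, then a digit (captured as 'tag'); then 2 to 3 of a non-word character (non-capturing group).
Scanning left to right: at [2:15] match 's35zczczc3=%!', group 1 = 's35zczczc3'; at [34:47] match 'CWXzczczc4==:', group 1 = 'CWXzczczc4'.
With a single group, `findall` returns only what that group captured — 2 items.

['s35zczczc3', 'CWXzczczc4']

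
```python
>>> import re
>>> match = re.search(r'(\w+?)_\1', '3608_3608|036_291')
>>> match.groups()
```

('3608',)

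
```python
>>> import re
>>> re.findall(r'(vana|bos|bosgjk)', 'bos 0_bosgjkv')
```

['bos', 'bos']

Alternation tries branches left to right and keeps the first one that lets the overall match succeed at that position.
One capturing group, so `findall` returns just the captured substring from each match — 2 in all.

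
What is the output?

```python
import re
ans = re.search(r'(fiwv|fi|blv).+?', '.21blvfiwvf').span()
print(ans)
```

The match spans [3:7] → 'blvf'.

(3, 7)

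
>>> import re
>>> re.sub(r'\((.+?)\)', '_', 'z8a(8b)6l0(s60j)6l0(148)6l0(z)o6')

'z8a_6l0_6l0_6l0_o6'

A `+?`/`*?`/`{m,n}?` starts at its minimum and grows only as far as needed for what follows to match.
Every occurrence is swapped for '_'.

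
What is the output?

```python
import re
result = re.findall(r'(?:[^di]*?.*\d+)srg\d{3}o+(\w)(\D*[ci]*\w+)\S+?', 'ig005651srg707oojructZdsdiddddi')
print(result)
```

[('j', 'ructZdsdidddd')]

Pattern: zero or more of any character except [di] (lazy), then zero or more of any character, then one or more of a digit (non-capturing group); then the literal 'srg', then exactly 3 of a digit, then one or more of the literal 'o'; then a word character (captured); then zero or more of a non-digit, then zero or more of one of [ci], then one or more of a word character (captured); then one or more of a non-whitespace character (lazy).
Matches: at [0:31] match 'ig005651srg707oojructZdsdiddddi', groups = ('j', 'ructZdsdidddd').
`findall` packs the 2 group values into a tuple for every match.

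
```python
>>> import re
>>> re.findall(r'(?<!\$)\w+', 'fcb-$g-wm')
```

['fcb', 'wm']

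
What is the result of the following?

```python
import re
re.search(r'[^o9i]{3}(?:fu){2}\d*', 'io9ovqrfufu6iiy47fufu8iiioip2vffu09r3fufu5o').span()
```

Pattern: exactly 3 of any character except [o9i], then the literal 'fu' repeated 2 times; then zero or more of a digit.
`search` walks the string left to right and returns the first match it finds.
The match spans [4:12] → 'vqrfufu6'.

(4, 12)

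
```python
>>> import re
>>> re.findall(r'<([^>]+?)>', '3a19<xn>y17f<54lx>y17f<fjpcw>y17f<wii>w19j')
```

['xn', '54lx', 'fjpcw', 'wii']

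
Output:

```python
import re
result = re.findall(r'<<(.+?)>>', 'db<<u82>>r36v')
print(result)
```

Because there's exactly one group, `findall` drops the full match and keeps group 1 from the one hit.

['u82']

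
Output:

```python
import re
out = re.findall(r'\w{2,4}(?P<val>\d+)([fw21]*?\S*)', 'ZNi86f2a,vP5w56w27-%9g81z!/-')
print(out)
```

[('6', 'f2a,vP5w56w27-%9g81z!/-')]

Pattern: 2 to 4 of a word character; then one or more of a digit (captured as 'val'); then zero or more of one of [fw21] (lazy), then zero or more of a non-whitespace character (captured).
Matches: at [0:28] match 'ZNi86f2a,vP5w56w27-%9g81z!/-', groups = ('6', 'f2a,vP5w56w27-%9g81z!/-').
`findall` packs the 2 group values into a tuple for every match.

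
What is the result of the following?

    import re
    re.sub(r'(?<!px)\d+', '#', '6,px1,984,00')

'#,px1,#,#'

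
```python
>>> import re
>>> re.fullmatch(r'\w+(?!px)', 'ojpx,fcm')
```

None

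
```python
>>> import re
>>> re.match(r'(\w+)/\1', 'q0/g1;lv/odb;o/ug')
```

None

`\1` has to match the exact text group 1 already captured.
With `match`, the pattern is implicitly anchored at the beginning.
Here position 0 doesn't satisfy it, so the call returns None.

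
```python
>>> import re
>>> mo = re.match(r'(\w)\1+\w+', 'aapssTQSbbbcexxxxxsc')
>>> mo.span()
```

`re.match` only tries the pattern at the start of the string.
The match spans [0:20] → 'aapssTQSbbbcexxxxxsc'.

(0, 20)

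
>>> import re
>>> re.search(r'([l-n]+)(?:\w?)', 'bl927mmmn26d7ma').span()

(1, 3)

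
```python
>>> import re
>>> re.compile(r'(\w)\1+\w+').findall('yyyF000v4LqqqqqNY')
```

['y']

A backreference is literal: `\1` must see the identical characters the first group matched.
`findall` collects group 1 from the one match (1 total).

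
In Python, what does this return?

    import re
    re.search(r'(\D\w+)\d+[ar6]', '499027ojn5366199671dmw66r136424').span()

(6, 28)

The pattern matches a non-digit, then one or more of a word character (captured); then one or more of a digit, then one of [ar6].
`search` walks the string left to right and returns the first match it finds.
The match spans [6:28] → 'ojn5366199671dmw66r136'.
Captured: group 1 = 'ojn5366199671dmw66r1'.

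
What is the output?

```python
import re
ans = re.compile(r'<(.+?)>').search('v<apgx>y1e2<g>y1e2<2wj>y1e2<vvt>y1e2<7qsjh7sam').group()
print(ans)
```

Lazy quantifiers expand one character at a time until the remainder of the pattern can match.
The match spans [1:7] → '<apgx>'.

<apgx>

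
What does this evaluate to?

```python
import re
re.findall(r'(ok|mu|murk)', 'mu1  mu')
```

Walking the string: at [0:2] match 'mu', group 1 = 'mu'; at [5:7] match 'mu', group 1 = 'mu'.
`findall` collects group 1 from each match (2 total).

['mu', 'mu']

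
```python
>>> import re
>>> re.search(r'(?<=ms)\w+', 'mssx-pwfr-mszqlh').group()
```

'sx'

Because the assertion is zero-width, the text it checks is not consumed and won't appear in the result.
The match spans [2:4] → 'sx'.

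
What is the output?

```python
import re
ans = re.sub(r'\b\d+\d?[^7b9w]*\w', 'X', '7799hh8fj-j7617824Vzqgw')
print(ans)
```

X617824Vzqgw

Pattern: a word boundary (`\b`, zero-width); then one or more of a digit; then optionally a digit, then zero or more of any character except [7b9w], then a word character.
Matches: at [0:12] → '7799hh8fj-j7'.
Every occurrence is swapped for 'X'.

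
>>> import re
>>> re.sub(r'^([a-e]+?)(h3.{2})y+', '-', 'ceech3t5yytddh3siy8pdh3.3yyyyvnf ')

'-tddh3siy8pdh3.3yyyyvnf '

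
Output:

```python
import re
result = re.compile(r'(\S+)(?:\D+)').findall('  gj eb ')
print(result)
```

['gj']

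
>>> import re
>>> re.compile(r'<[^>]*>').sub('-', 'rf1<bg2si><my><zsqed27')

'rf1--<zsqed27'

Each match is replaced by '-'.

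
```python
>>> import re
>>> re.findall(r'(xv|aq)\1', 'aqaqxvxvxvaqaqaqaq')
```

The backreference `\1` re-matches whatever the first group consumed, character for character.
Scanning left to right: at [0:4] match 'aqaq', group 1 = 'aq'; at [4:8] match 'xvxv', group 1 = 'xv'; at [10:14] match 'aqaq', group 1 = 'aq'; at [14:18] match 'aqaq', group 1 = 'aq'.
`findall` collects group 1 from each match (4 total).

['aq', 'xv', 'aq', 'aq']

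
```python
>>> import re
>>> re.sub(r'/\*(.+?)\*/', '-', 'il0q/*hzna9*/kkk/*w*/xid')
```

'il0q-kkk-xid'

Lazy quantifiers expand one character at a time until the remainder of the pattern can match.
Matches: at [4:13] → '/*hzna9*/'; at [16:21] → '/*w*/'.
Every occurrence is swapped for '-'.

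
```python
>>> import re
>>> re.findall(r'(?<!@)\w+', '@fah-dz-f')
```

['ah', 'dz', 'f']

A negative assertion filters positions out without eating any characters.
No capturing groups, so `findall` returns the 3 full match strings.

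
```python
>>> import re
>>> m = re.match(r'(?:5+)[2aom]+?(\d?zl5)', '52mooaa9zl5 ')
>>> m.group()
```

'52mooaa9zl5'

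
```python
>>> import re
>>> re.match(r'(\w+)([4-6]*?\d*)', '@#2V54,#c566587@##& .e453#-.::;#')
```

None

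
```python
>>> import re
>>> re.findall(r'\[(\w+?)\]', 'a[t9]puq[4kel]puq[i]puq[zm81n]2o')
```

['t9', '4kel', 'i', 'zm81n']

`findall` collects group 1 from each match (4 total).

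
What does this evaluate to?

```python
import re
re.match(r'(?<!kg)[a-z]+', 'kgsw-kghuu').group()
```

With `match`, the pattern is implicitly anchored at the beginning.
The match spans [0:4] → 'kgsw'.

'kgsw'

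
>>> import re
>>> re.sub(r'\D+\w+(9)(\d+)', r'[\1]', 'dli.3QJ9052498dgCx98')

'[9]'

Pattern: one or more of a non-digit, then one or more of a word character; then a literal '9' (captured); then one or more of a digit (captured).
The replacement refers to a captured group, so each match is rewritten using its own captured text.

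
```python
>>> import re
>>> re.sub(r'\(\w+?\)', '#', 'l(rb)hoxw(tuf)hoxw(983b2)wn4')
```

'l#hoxw#hoxw#wn4'

Matches: at [1:5] → '(rb)'; at [9:14] → '(tuf)'; at [18:25] → '(983b2)'.
Every occurrence is swapped for '#'.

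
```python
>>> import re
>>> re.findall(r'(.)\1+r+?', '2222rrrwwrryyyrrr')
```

The backreference `\1` re-matches whatever the first group consumed, character for character.
Matches: at [0:5] match '2222r', group 1 = '2'; at [7:10] match 'wwr', group 1 = 'w'; at [11:15] match 'yyyr', group 1 = 'y'.
`findall` collects group 1 from each match (3 total).

['2', 'w', 'y']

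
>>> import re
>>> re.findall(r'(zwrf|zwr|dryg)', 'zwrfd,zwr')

The regex engine tests alternatives in the order written; an earlier branch that matches wins even if a later one would match more.
Scanning left to right: at [0:4] match 'zwrf', group 1 = 'zwrf'; at [6:9] match 'zwr', group 1 = 'zwr'.
One capturing group, so `findall` returns just the captured substring from each match — 2 in all.

['zwrf', 'zwr']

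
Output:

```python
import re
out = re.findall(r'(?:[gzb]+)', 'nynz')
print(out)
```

['z']

This matches one or more of one of [gzb] (non-capturing group).
Walking the string: at [3:4] → 'z'.
Since nothing is captured, `findall` lists the 1 matched substring directly.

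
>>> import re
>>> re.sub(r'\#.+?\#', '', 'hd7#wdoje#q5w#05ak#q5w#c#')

'hd7q5wq5w'

A `+?`/`*?`/`{m,n}?` starts at its minimum and grows only as far as needed for what follows to match.
Matches: at [3:10] → '#wdoje#'; at [13:19] → '#05ak#'; at [22:25] → '#c#'.
`sub` substitutes '' at each match site.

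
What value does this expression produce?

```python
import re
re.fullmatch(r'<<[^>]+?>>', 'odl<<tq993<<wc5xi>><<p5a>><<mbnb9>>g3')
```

`re.fullmatch` requires the pattern to consume the entire string.
Here the pattern can't cover the whole string, so the call returns None.

None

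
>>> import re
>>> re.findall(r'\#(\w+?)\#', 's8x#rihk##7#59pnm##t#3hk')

Because there's exactly one group, `findall` drops the full match and keeps group 1 from each hit.

['rihk', '7', 't']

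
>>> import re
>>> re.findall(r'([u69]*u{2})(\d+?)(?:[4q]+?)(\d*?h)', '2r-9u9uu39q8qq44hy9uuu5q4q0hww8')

[('9uuu', '5', '0h')]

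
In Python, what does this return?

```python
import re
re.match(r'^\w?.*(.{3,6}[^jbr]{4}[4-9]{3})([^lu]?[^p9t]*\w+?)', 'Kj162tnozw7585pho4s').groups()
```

('2tnozw7585', 'pho4s')

Pattern: anchored at the start of the string; then optionally a word character, then zero or more of any character; then 3 to 6 of any character, then exactly 4 of any character except [jbr], then exactly 3 of a character in [4-9] (captured); then optionally any character except [lu], then zero or more of any character except [p9t], then one or more of a word character (lazy) (captured).
`re.match` only tries the pattern at the start of the string.
The match spans [0:19] → 'Kj162tnozw7585pho4s'.
Captured: group 1 = '2tnozw7585', group 2 = 'pho4s'.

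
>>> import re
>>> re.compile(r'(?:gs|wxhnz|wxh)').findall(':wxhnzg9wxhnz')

['wxhnz', 'wxhnz']

Alternation isn't longest-match — the leftmost alternative that fits at this position is chosen.
No capturing groups, so `findall` returns the 2 full match strings.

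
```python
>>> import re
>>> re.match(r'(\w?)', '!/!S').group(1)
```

''

The pattern matches optionally a word character (captured).
`match` is anchored at position 0; if the pattern doesn't fit there, it returns None.
The match spans [0:0] → ''.
Captured: group 1 = ''.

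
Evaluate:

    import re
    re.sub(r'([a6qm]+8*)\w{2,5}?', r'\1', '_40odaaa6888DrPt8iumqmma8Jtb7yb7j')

'_40odaaa6888Pt8iumqmma8b7yb7j'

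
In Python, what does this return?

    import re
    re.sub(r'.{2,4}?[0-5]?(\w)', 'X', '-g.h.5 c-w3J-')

'XXX-'

Pattern: 2 to 4 of any character (lazy), then optionally a character in [0-5]; then a word character (captured).
Matches: at [0:4] → '-g.h'; at [4:8] → '.5 c'; at [8:12] → '-w3J'.
Every occurrence is swapped for 'X'.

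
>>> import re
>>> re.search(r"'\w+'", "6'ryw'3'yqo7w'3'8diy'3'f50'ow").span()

The match spans [1:6] → "'ryw'".

(1, 6)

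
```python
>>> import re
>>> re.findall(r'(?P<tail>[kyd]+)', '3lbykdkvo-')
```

['ykdk']

Pattern: one or more of one of [kyd] (captured as 'tail').
One capturing group, so `findall` returns just the captured substring from the one match — 1 in all.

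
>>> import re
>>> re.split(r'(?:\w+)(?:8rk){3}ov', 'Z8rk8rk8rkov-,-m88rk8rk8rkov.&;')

['', '-,-', '.&;']

This matches one or more of a word character (non-capturing group); then the literal '8rk' repeated 3 times, then the literal 'ov'.
Matches to split on: at [0:12] → 'Z8rk8rk8rkov'; at [15:28] → 'm88rk8rk8rkov'.
Each match becomes a cut point; 3 segments remain.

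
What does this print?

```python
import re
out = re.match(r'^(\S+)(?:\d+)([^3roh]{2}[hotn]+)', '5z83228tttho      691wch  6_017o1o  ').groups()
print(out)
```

('5z8322', 'tttho')

The match spans [0:12] → '5z83228tttho'.
Captured: group 1 = '5z8322', group 2 = 'tttho'.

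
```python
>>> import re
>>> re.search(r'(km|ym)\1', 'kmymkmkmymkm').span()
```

(4, 8)

`\1` has to match the exact text group 1 already captured.
The match spans [4:8] → 'kmkm'.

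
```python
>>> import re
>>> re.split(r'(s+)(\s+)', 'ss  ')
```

Pattern: one or more of a literal 's' (captured); then one or more of whitespace (captured).
Because the pattern has a capturing group, `split` also inserts each captured text between the pieces.

['', 'ss', '  ', '']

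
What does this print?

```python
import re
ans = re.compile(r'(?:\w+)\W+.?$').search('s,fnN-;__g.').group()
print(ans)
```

__g.

The pattern matches one or more of a word character (non-capturing group); then one or more of a non-word character, then optionally any character; then anchored at the end.
`search` walks the string left to right and returns the first match it finds.
The match spans [7:11] → '__g.'.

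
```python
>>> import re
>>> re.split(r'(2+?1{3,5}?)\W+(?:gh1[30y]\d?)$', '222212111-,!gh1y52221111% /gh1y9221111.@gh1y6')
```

['222212111-,!gh1y52221111% /gh1y9', '221111', '']

Pattern: one or more of a literal '2' (lazy), then 3 to 5 of a literal '1' (lazy) (captured); then one or more of a non-word character; then the literal 'gh1', then one of [30y], then optionally a digit (non-capturing group); then anchored at the end.
With a capturing group present, the delimiter's captured portion is kept in the result list.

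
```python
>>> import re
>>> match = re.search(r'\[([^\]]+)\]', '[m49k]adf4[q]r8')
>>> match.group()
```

'[m49k]'

`re.search` tries every starting position until one works.
The match spans [0:6] → '[m49k]'.
Captured: group 1 = 'm49k'.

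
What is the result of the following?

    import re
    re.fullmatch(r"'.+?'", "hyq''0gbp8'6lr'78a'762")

`re.fullmatch` is like wrapping the pattern in `^…$` (in single-line mode).
Here the string isn't matched end-to-end, so the call returns None.

None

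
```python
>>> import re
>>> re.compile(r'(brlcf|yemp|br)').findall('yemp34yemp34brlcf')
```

['yemp', 'yemp', 'brlcf']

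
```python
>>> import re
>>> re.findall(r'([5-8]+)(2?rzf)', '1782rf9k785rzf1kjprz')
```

[('785', 'rzf')]

This matches one or more of a character in [5-8] (captured); then optionally the literal '2', then the literal 'rzf' (captured).
`findall` packs the 2 group values into a tuple for every match.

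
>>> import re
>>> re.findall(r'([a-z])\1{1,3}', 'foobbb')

['o', 'b']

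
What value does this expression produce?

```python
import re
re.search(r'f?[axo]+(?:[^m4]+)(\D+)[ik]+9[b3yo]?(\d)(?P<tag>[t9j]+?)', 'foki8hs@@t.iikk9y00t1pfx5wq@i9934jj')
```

None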